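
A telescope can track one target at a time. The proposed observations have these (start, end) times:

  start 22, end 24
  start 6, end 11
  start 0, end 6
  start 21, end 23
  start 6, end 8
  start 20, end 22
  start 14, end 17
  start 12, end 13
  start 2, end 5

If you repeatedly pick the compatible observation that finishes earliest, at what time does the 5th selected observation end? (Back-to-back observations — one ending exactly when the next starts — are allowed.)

Order by finish time; keep every interval that doesn't clash with the previous kept one.
By end time: (2,5), (0,6), (6,8), (6,11), (12,13), (14,17), (20,22), (21,23), (22,24).
Pick (2,5); next start ≥ 5 → (6,8); next start ≥ 8 → (12,13); next start ≥ 13 → (14,17); next start ≥ 17 → (20,22); next start ≥ 22 → (22,24).
Selected: (2,5) (6,8) (12,13) (14,17) (20,22) (22,24)

22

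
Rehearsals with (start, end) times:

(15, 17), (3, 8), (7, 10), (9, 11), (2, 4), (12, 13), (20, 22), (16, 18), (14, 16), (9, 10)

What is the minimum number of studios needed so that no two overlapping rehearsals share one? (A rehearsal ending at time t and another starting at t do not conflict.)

starts: [2, 3, 7, 9, 9, 12, 14, 15, 16, 20]
ends:   [4, 8, 10, 10, 11, 13, 16, 17, 18, 22]
s2→1 s3→2 e4→1 s7→2 e8→1 s9→2 s9→3  — peak 3.

3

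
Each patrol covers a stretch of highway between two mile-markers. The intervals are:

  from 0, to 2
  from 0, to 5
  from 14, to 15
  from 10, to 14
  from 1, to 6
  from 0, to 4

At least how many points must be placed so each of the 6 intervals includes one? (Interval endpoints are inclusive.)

Sort by right endpoint; whenever an interval is uncovered, place a point at its right end.
By right end: [0,2]  [0,4]  [0,5]  [1,6]  [10,14]  [14,15]
[0,2] uncovered → point at 2; [10,14] uncovered → point at 14.
Points: 2, 14 (2 total).

2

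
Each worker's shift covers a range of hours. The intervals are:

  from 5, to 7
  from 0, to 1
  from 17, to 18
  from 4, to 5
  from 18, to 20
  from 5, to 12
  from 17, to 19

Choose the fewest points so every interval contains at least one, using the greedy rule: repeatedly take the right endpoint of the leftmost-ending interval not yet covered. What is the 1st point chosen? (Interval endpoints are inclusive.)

Sort by right endpoint; whenever an interval is uncovered, place a point at its right end.
By right end: [0,1]  [4,5]  [5,7]  [5,12]  [17,18]  [17,19]  [18,20]
[0,1] uncovered → point at 1; [4,5] uncovered → point at 5; [17,18] uncovered → point at 18.
Points: 1, 5, 18 (3 total).

1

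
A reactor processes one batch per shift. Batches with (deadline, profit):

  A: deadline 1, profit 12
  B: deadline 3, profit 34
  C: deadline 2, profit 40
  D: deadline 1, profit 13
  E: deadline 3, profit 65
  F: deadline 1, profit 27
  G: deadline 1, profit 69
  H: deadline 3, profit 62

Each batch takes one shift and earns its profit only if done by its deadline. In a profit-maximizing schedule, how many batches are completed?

3

Sort by profit descending; place each in the latest free slot ≤ its deadline.
Profit order: G=69 E=65 H=62 C=40 B=34 F=27 D=13 A=12
Assign: G→slot 1, E→slot 3, H→slot 2, C skipped, B skipped, F skipped, D skipped, A skipped.
Slots: [1:G] [2:H] [3:E]
3 of 8 scheduled.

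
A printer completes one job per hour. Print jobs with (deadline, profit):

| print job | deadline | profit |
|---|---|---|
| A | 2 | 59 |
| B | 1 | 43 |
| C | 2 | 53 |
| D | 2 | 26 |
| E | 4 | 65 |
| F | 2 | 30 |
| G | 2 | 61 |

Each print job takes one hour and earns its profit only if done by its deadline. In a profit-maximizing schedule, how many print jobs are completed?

Take jobs in profit order; each goes to the latest open slot no later than its deadline.
By profit: E(d4,65), G(d2,61), A(d2,59), C(d2,53), B(d1,43), F(d2,30), D(d2,26)
E→slot 4; G→slot 2; A→slot 1; C skipped; B skipped; F skipped; D skipped.
3 of 7 scheduled.

3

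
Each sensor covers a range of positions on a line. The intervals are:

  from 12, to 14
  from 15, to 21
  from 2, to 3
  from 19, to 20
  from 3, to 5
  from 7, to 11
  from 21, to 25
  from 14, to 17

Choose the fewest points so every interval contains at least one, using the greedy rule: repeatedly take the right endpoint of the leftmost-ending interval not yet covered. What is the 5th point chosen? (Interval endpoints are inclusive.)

Process intervals by earliest right end; each time one isn't hit yet, stab at its right endpoint.
Sorted: [2,3] [3,5] [7,11] [12,14] [14,17] [19,20] [15,21] [21,25]
{[2,3],[3,5]} hit by 3; {[7,11]} hit by 11; {[12,14],[14,17]} hit by 14; {[19,20],[15,21]} hit by 20; {[21,25]} hit by 25.
Points: 3, 11, 14, 20, 25 (5 total).

25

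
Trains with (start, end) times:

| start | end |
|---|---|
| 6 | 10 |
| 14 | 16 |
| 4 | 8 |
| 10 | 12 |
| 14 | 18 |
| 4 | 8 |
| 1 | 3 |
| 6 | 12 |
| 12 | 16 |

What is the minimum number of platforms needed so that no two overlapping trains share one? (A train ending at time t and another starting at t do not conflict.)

Count concurrent intervals with a sweep; the peak is the room count.
starts: [1, 4, 4, 6, 6, 10, 12, 14, 14]
ends:   [3, 8, 8, 10, 12, 12, 16, 16, 18]
s1→1 e3→0 s4→1 s4→2 s6→3 s6→4  — peak 4.

4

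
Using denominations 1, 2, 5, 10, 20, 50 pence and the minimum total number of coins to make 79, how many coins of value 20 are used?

79 = 1×50 + 1×20 + 1×5 + 2×2
Count of 20: 1

1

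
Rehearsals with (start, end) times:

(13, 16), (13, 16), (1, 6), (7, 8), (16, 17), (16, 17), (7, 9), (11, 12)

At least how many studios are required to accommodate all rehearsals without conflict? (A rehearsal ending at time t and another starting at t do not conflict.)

2

Count concurrent intervals with a sweep; the peak is the room count.
Events (time:±→running): 1:+→1 6:-→0 7:+→1 7:+→2 … peak 2.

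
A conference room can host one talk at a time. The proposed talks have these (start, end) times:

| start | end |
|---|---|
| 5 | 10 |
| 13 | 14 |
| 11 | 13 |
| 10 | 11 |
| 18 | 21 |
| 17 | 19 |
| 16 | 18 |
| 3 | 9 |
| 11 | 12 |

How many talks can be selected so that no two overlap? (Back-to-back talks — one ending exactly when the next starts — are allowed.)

6

Greedy by earliest finish: after sorting by end time, pick each interval compatible with the last pick.
Sorted by end: (3,9)  (5,10)  (10,11)  (11,12)  (11,13)  (13,14)  (16,18)  (17,19)  (18,21)
take (3,9); take (10,11); take (11,12); skip (11,13); take (13,14); take (16,18); skip (17,19); take (18,21).
Selected 6 talks.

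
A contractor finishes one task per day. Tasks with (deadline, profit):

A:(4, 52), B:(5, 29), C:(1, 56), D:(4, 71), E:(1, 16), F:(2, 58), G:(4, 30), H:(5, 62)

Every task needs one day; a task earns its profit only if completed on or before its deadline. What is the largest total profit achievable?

Take jobs in profit order; each goes to the latest open slot no later than its deadline.
By profit: D(d4,71), H(d5,62), F(d2,58), C(d1,56), A(d4,52), G(d4,30), B(d5,29), E(d1,16)
D→slot 4; H→slot 5; F→slot 2; C→slot 1; A→slot 3; G skipped; B skipped; E skipped.
Profit = 56 + 58 + 52 + 71 + 62 = 299

299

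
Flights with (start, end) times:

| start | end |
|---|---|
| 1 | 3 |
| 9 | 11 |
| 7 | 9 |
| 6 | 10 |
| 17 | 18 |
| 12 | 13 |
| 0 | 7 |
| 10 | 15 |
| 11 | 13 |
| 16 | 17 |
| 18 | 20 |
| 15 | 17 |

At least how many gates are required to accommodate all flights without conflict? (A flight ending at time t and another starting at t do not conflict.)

Count concurrent intervals with a sweep; the peak is the room count.
starts: [0, 1, 6, 7, 9, 10, 11, 12, 15, 16, 17, 18]
ends:   [3, 7, 9, 10, 11, 13, 13, 15, 17, 17, 18, 20]
s0→1 s1→2 e3→1 s6→2 e7→1 s7→2 e9→1 s9→2 e10→1 s10→2 e11→1 s11→2 s12→3  — peak 3.

3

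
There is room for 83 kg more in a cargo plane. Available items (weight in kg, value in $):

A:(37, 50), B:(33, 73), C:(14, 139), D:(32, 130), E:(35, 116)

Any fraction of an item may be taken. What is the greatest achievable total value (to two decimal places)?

Order: C (139/14=9.93) > D (130/32=4.06) > E (116/35=3.31) > B (73/33=2.21) > A (50/37=1.35)
Fill: take C (14 @ 139) → take D (32 @ 130) → take E (35 @ 116) → take 2/33 of B → 4.42; 83/83 used.
Total value = 389.42

389.42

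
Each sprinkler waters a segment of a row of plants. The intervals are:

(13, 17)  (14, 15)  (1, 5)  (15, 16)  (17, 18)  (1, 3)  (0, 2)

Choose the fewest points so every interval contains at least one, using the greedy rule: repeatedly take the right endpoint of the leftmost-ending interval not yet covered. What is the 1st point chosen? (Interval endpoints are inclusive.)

Sorted: [0,2] [1,3] [1,5] [14,15] [15,16] [13,17] [17,18]
{[0,2],[1,3],[1,5]} hit by 2; {[14,15],[15,16],[13,17]} hit by 15; {[17,18]} hit by 18.
Points: 2, 15, 18 (3 total).

2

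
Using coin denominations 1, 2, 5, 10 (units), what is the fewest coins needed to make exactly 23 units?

4

Use the largest denomination that fits, subtract, and repeat.
23 = 2×10 + 1×2 + 1×1
Total coins = 2 + 1 + 1 = 4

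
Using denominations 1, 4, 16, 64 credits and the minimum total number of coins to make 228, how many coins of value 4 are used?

1

Use the largest denomination that fits, subtract, and repeat.
228 = 3×64 + 2×16 + 1×4
Count of 4: 1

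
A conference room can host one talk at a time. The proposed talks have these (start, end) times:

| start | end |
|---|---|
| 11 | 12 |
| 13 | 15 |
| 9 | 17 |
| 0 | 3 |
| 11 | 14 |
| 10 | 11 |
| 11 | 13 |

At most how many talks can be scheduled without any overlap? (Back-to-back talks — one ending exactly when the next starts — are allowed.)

Greedy by earliest finish: after sorting by end time, pick each interval compatible with the last pick.
Sorted by end: (0,3)  (10,11)  (11,12)  (11,13)  (11,14)  (13,15)  (9,17)
take (0,3); take (10,11); take (11,12); take (13,15).
Selected 4 talks.

4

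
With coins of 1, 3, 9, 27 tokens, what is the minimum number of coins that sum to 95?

Use the largest denomination that fits, subtract, and repeat.
95 = 3×27 + 1×9 + 1×3 + 2×1
Total coins = 3 + 1 + 1 + 2 = 7

7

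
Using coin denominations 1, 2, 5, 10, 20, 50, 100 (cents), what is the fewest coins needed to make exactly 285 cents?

6

Greedy: take as many of the largest coin as possible, then repeat with the remainder.
285 = 2×100 + 1×50 + 1×20 + 1×10 + 1×5
Total coins = 2 + 1 + 1 + 1 + 1 = 6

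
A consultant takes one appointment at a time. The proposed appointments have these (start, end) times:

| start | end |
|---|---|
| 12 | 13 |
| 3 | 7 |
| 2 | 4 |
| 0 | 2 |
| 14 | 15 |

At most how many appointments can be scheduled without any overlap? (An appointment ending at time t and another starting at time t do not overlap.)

4

By end time: (0,2), (2,4), (3,7), (12,13), (14,15).
Pick (0,2); next start ≥ 2 → (2,4); next start ≥ 4 → (12,13); next start ≥ 13 → (14,15).
Selected 4 appointments.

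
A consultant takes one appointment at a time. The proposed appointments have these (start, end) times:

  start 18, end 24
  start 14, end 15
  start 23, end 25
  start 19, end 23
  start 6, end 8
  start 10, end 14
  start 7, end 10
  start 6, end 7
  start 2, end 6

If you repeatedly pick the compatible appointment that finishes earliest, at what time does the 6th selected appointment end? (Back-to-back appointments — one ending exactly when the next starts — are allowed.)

23

Greedy by earliest finish: after sorting by end time, pick each interval compatible with the last pick.
By end time: (2,6), (6,7), (6,8), (7,10), (10,14), (14,15), (19,23), (18,24), (23,25).
Pick (2,6); next start ≥ 6 → (6,7); next start ≥ 7 → (7,10); next start ≥ 10 → (10,14); next start ≥ 14 → (14,15); next start ≥ 15 → (19,23); next start ≥ 23 → (23,25).
Selected: (2,6) (6,7) (7,10) (10,14) (14,15) (19,23) (23,25)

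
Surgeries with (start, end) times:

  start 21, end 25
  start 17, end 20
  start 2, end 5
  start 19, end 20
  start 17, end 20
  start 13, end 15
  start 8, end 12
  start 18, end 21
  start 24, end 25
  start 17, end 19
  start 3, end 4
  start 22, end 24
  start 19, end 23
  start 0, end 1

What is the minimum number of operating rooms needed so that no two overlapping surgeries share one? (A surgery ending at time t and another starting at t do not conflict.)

starts: [0, 2, 3, 8, 13, 17, 17, 17, 18, 19, 19, 21, 22, 24]
ends:   [1, 4, 5, 12, 15, 19, 20, 20, 20, 21, 23, 24, 25, 25]
s0→1 e1→0 s2→1 s3→2 e4→1 e5→0 s8→1 e12→0 s13→1 e15→0 s17→1 s17→2 s17→3 s18→4 e19→3 s19→4 s19→5  — peak 5.

5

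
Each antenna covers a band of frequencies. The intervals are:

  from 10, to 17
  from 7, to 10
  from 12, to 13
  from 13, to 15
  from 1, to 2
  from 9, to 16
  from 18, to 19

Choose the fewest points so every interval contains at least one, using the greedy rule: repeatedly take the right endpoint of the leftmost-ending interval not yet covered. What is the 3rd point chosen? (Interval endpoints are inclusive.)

13

Sorted: [1,2] [7,10] [12,13] [13,15] [9,16] [10,17] [18,19]
{[1,2]} hit by 2; {[7,10]} hit by 10; {[12,13],[13,15],[9,16],[10,17]} hit by 13; {[18,19]} hit by 19.
Points: 2, 10, 13, 19 (4 total).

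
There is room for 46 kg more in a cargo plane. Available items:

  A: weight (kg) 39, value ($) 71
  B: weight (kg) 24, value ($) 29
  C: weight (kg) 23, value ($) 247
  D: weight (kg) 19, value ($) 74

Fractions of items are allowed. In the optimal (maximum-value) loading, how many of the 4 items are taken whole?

Sort by value per unit weight and fill in that order.
Ratios (sorted): C 10.74, D 3.89, A 1.82, B 1.21
take C (23 @ 247); take D (19 @ 74); take 4/39 of A → 7.28. Capacity used 46/46.
2 item(s) taken whole; one partial (take 4/39 of A).

2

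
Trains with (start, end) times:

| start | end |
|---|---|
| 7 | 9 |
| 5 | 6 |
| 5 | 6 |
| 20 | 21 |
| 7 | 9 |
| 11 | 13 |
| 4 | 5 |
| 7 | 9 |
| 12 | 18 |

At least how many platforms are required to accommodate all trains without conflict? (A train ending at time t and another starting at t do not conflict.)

Count concurrent intervals with a sweep; the peak is the room count.
Events (time:±→running): 4:+→1 5:-→0 5:+→1 5:+→2 6:-→1 6:-→0 7:+→1 7:+→2 7:+→3 … peak 3.

3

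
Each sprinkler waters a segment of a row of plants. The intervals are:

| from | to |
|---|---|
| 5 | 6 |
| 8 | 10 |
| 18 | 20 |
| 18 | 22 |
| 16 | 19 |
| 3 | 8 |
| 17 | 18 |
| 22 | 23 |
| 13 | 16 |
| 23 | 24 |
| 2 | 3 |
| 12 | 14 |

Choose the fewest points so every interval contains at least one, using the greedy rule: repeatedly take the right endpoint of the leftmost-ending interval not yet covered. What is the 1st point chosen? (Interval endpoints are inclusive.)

By right end: [2,3]  [5,6]  [3,8]  [8,10]  [12,14]  [13,16]  [17,18]  [16,19]  [18,20]  [18,22]  [22,23]  [23,24]
[2,3] uncovered → point at 3; [5,6] uncovered → point at 6; [8,10] uncovered → point at 10; [12,14] uncovered → point at 14; [17,18] uncovered → point at 18; [22,23] uncovered → point at 23.
Points: 3, 6, 10, 14, 18, 23 (6 total).

3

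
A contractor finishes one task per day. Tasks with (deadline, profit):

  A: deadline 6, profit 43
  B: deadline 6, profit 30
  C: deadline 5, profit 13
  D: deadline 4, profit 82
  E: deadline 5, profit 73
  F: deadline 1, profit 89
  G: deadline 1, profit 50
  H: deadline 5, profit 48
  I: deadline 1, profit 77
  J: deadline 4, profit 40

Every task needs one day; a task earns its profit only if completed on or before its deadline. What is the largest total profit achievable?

Take jobs in profit order; each goes to the latest open slot no later than its deadline.
By profit: F(d1,89), D(d4,82), I(d1,77), E(d5,73), G(d1,50), H(d5,48), A(d6,43), J(d4,40), B(d6,30), C(d5,13)
F→slot 1; D→slot 4; I skipped; E→slot 5; G skipped; H→slot 3; A→slot 6; J→slot 2; B skipped; C skipped.
Profit = 89 + 40 + 48 + 82 + 73 + 43 = 375

375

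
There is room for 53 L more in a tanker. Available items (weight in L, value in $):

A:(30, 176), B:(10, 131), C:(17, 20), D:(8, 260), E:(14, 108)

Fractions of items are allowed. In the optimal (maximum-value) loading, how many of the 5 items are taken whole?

3

Sort by value per unit weight and fill in that order.
Ratios (sorted): D 32.50, B 13.10, E 7.71, A 5.87, C 1.18
take D (8 @ 260); take B (10 @ 131); take E (14 @ 108); take 21/30 of A → 123.20. Capacity used 53/53.
3 item(s) taken whole; one partial (take 21/30 of A).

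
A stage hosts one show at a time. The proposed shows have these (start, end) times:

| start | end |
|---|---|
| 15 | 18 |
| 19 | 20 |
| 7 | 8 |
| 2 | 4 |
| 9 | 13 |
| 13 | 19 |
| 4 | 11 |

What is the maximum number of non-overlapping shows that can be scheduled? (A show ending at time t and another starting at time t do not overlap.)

5

Order by finish time; keep every interval that doesn't clash with the previous kept one.
Sorted by end: (2,4)  (7,8)  (4,11)  (9,13)  (15,18)  (13,19)  (19,20)
take (2,4); take (7,8); skip (4,11); take (9,13); take (15,18); take (19,20).
Selected 5 shows.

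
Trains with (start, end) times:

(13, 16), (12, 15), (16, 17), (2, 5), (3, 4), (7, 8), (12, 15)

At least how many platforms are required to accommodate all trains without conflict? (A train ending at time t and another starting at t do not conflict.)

starts: [2, 3, 7, 12, 12, 13, 16]
ends:   [4, 5, 8, 15, 15, 16, 17]
s2→1 s3→2 e4→1 e5→0 s7→1 e8→0 s12→1 s12→2 s13→3  — peak 3.

3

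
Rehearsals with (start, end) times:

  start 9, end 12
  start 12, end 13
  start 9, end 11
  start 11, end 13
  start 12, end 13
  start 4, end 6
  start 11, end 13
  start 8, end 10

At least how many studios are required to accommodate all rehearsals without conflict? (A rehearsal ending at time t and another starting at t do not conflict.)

4

Events (time:±→running): 4:+→1 6:-→0 8:+→1 9:+→2 9:+→3 10:-→2 11:-→1 11:+→2 11:+→3 12:-→2 12:+→3 12:+→4 … peak 4.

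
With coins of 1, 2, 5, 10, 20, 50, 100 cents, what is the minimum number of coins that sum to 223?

Greedy: take as many of the largest coin as possible, then repeat with the remainder.
223 = 2×100 + 1×20 + 1×2 + 1×1
Total coins = 2 + 1 + 1 + 1 = 5

5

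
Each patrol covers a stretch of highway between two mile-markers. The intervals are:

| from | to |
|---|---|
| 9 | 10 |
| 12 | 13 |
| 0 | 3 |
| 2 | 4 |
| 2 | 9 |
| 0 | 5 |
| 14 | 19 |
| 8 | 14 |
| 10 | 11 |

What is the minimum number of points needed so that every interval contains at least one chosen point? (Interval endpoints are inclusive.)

Sorted: [0,3] [2,4] [0,5] [2,9] [9,10] [10,11] [12,13] [8,14] [14,19]
{[0,3],[2,4],[0,5],[2,9]} hit by 3; {[9,10],[10,11]} hit by 10; {[12,13],[8,14]} hit by 13; {[14,19]} hit by 19.
Points: 3, 10, 13, 19 (4 total).

4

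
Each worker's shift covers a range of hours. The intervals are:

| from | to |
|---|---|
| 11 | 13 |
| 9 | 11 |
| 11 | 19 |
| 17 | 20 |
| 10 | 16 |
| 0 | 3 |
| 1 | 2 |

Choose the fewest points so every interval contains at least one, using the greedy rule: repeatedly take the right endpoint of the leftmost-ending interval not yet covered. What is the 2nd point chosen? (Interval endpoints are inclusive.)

11

Process intervals by earliest right end; each time one isn't hit yet, stab at its right endpoint.
By right end: [1,2]  [0,3]  [9,11]  [11,13]  [10,16]  [11,19]  [17,20]
[1,2] uncovered → point at 2; [9,11] uncovered → point at 11; [17,20] uncovered → point at 20.
Points: 2, 11, 20 (3 total).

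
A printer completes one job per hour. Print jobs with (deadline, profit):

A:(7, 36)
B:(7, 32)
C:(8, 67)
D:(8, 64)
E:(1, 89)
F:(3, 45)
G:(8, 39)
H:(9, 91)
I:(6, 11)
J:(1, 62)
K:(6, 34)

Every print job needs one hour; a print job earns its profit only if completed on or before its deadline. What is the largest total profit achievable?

By profit: H(d9,91), E(d1,89), C(d8,67), D(d8,64), J(d1,62), F(d3,45), G(d8,39), A(d7,36), K(d6,34), B(d7,32), I(d6,11)
H→slot 9; E→slot 1; C→slot 8; D→slot 7; J skipped; F→slot 3; G→slot 6; A→slot 5; K→slot 4; B→slot 2; I skipped.
Profit = 89 + 32 + 45 + 34 + 36 + 39 + 64 + 67 + 91 = 497

497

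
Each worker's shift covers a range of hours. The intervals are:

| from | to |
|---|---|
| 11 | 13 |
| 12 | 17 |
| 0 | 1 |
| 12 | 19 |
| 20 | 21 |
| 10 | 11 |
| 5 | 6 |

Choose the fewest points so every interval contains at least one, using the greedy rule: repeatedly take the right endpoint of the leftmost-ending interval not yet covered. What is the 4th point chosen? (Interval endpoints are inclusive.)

Sorted: [0,1] [5,6] [10,11] [11,13] [12,17] [12,19] [20,21]
{[0,1]} hit by 1; {[5,6]} hit by 6; {[10,11],[11,13]} hit by 11; {[12,17],[12,19]} hit by 17; {[20,21]} hit by 21.
Points: 1, 6, 11, 17, 21 (5 total).

17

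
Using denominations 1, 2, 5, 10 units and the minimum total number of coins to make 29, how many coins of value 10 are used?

2

29 = 2×10 + 1×5 + 2×2
Count of 10: 2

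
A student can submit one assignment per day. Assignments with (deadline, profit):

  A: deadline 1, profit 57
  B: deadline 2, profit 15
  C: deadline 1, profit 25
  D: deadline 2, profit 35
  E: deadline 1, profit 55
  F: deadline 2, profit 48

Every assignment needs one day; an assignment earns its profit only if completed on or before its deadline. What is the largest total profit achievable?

105

Take jobs in profit order; each goes to the latest open slot no later than its deadline.
Profit order: A=57 E=55 F=48 D=35 C=25 B=15
Assign: A→slot 1, E skipped, F→slot 2, D skipped, C skipped, B skipped.
Slots: [1:A] [2:F]
Profit = 57 + 48 = 105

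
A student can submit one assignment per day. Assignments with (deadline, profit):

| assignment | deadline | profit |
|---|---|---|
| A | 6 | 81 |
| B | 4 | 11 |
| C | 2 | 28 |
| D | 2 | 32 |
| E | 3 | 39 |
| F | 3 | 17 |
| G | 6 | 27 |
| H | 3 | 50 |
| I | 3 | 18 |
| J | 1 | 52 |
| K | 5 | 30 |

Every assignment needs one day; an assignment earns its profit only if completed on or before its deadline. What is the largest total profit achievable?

279

By profit: A(d6,81), J(d1,52), H(d3,50), E(d3,39), D(d2,32), K(d5,30), C(d2,28), G(d6,27), I(d3,18), F(d3,17), B(d4,11)
A→slot 6; J→slot 1; H→slot 3; E→slot 2; D skipped; K→slot 5; C skipped; G→slot 4; I skipped; F skipped; B skipped.
Profit = 52 + 39 + 50 + 27 + 30 + 81 = 279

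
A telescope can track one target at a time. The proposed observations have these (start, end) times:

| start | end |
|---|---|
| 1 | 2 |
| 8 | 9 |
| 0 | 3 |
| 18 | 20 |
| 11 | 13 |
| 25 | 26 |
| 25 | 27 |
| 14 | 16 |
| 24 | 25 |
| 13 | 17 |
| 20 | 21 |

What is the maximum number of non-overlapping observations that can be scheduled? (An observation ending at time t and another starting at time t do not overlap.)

Sort by end time and greedily take each interval whose start is ≥ the last chosen end.
By end time: (1,2), (0,3), (8,9), (11,13), (14,16), (13,17), (18,20), (20,21), (24,25), (25,26), (25,27).
Pick (1,2); next start ≥ 2 → (8,9); next start ≥ 9 → (11,13); next start ≥ 13 → (14,16); next start ≥ 16 → (18,20); next start ≥ 20 → (20,21); next start ≥ 21 → (24,25); next start ≥ 25 → (25,26).
Selected 8 observations.

8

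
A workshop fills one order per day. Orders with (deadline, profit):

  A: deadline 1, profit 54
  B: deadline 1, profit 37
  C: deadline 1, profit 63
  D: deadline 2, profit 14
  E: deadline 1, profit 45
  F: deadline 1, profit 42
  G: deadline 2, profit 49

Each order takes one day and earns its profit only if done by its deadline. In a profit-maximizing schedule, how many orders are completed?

2

Take jobs in profit order; each goes to the latest open slot no later than its deadline.
Profit order: C=63 A=54 G=49 E=45 F=42 B=37 D=14
Assign: C→slot 1, A skipped, G→slot 2, E skipped, F skipped, B skipped, D skipped.
Slots: [1:C] [2:G]
2 of 7 scheduled.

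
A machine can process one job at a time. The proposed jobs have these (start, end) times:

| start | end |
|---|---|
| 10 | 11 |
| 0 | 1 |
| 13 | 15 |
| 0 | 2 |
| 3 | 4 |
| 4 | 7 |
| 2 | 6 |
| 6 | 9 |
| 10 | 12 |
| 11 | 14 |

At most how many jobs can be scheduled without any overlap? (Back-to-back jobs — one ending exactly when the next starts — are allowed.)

5

Sort by end time and greedily take each interval whose start is ≥ the last chosen end.
Sorted by end: (0,1)  (0,2)  (3,4)  (2,6)  (4,7)  (6,9)  (10,11)  (10,12)  (11,14)  (13,15)
take (0,1); take (3,4); take (4,7); skip (6,9); take (10,11); take (11,14).
Selected 5 jobs.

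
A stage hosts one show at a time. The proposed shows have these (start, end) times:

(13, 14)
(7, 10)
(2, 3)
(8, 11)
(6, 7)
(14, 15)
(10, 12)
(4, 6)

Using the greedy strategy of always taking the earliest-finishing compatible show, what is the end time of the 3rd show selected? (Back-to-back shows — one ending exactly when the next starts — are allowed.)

7

By end time: (2,3), (4,6), (6,7), (7,10), (8,11), (10,12), (13,14), (14,15).
Pick (2,3); next start ≥ 3 → (4,6); next start ≥ 6 → (6,7); next start ≥ 7 → (7,10); next start ≥ 10 → (10,12); next start ≥ 12 → (13,14); next start ≥ 14 → (14,15).
Selected: (2,3) (4,6) (6,7) (7,10) (10,12) (13,14) (14,15)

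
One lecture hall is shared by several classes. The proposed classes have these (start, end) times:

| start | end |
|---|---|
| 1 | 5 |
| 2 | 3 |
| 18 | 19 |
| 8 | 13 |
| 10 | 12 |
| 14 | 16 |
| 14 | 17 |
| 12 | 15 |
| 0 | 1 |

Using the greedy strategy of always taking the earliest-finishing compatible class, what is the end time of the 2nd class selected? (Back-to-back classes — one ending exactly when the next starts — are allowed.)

Order by finish time; keep every interval that doesn't clash with the previous kept one.
Sorted by end: (0,1)  (2,3)  (1,5)  (10,12)  (8,13)  (12,15)  (14,16)  (14,17)  (18,19)
take (0,1); take (2,3); take (10,12); skip (8,13); take (12,15); skip (14,16); take (18,19).
Selected: (0,1) (2,3) (10,12) (12,15) (18,19)

3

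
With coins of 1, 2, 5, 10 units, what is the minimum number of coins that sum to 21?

21 − 2×10→1 − 1×1→0
Total coins = 2 + 1 = 3

3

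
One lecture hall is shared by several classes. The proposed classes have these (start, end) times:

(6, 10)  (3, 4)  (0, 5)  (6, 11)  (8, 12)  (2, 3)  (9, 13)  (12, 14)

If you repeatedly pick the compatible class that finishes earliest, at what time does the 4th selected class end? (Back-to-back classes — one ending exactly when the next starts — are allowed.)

Order by finish time; keep every interval that doesn't clash with the previous kept one.
Sorted by end: (2,3)  (3,4)  (0,5)  (6,10)  (6,11)  (8,12)  (9,13)  (12,14)
take (2,3); take (3,4); skip (0,5); take (6,10); skip (6,11); take (12,14).
Selected: (2,3) (3,4) (6,10) (12,14)

14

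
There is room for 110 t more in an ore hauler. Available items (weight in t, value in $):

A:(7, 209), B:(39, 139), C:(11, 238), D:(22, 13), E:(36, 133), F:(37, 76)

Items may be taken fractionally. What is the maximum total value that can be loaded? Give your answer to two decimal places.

Ratios (sorted): A 29.86, C 21.64, E 3.69, B 3.56, F 2.05, D 0.59
take A (7 @ 209); take C (11 @ 238); take E (36 @ 133); take B (39 @ 139); take 17/37 of F → 34.92. Capacity used 110/110.
Total value = 753.92

753.92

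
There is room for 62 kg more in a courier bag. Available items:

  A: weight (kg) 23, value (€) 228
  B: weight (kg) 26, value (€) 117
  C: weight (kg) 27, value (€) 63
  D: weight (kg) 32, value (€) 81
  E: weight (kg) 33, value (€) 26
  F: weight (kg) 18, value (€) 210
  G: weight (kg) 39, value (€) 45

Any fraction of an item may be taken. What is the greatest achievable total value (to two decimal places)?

532.50

Sort by value per unit weight and fill in that order.
Ratios (sorted): F 11.67, A 9.91, B 4.50, D 2.53, C 2.33, G 1.15, E 0.79
take F (18 @ 210); take A (23 @ 228); take 21/26 of B → 94.50. Capacity used 62/62.
Total value = 532.50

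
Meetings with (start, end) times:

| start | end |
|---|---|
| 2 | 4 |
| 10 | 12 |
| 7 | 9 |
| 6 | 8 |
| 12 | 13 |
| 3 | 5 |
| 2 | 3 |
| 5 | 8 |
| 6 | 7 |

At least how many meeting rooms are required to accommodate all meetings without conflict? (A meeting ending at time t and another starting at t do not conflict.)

Count concurrent intervals with a sweep; the peak is the room count.
starts: [2, 2, 3, 5, 6, 6, 7, 10, 12]
ends:   [3, 4, 5, 7, 8, 8, 9, 12, 13]
s2→1 s2→2 e3→1 s3→2 e4→1 e5→0 s5→1 s6→2 s6→3  — peak 3.

3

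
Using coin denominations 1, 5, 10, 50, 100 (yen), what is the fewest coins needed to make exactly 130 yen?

4

Use the largest denomination that fits, subtract, and repeat.
130 = 1×100 + 3×10
Total coins = 1 + 3 = 4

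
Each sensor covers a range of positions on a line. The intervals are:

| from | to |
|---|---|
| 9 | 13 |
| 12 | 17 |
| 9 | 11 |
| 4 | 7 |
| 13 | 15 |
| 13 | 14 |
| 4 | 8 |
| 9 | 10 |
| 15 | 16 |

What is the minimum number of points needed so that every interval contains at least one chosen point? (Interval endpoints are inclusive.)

By right end: [4,7]  [4,8]  [9,10]  [9,11]  [9,13]  [13,14]  [13,15]  [15,16]  [12,17]
[4,7] uncovered → point at 7; [9,10] uncovered → point at 10; [13,14] uncovered → point at 14; [15,16] uncovered → point at 16.
Points: 7, 10, 14, 16 (4 total).

4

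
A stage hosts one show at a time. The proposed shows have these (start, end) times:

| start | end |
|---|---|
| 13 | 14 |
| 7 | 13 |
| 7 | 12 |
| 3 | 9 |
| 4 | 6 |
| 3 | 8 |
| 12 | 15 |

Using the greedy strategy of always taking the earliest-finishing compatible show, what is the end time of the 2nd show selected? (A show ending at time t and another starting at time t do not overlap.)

12

Sort by end time and greedily take each interval whose start is ≥ the last chosen end.
By end time: (4,6), (3,8), (3,9), (7,12), (7,13), (13,14), (12,15).
Pick (4,6); next start ≥ 6 → (7,12); next start ≥ 12 → (13,14).
Selected: (4,6) (7,12) (13,14)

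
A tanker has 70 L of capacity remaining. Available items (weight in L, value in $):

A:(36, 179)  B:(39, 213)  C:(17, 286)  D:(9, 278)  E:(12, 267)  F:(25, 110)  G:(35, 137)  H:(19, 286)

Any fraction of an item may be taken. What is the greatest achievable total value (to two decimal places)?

1188.00

Ratios (sorted): D 30.89, E 22.25, C 16.82, H 15.05, B 5.46, A 4.97, F 4.40, G 3.91
take D (9 @ 278); take E (12 @ 267); take C (17 @ 286); take H (19 @ 286); take 13/39 of B → 71.00. Capacity used 70/70.
Total value = 1188.00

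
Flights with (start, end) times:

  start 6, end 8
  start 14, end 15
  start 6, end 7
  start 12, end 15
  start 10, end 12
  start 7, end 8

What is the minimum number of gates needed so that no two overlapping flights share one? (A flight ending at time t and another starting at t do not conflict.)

2

Events (time:±→running): 6:+→1 6:+→2 … peak 2.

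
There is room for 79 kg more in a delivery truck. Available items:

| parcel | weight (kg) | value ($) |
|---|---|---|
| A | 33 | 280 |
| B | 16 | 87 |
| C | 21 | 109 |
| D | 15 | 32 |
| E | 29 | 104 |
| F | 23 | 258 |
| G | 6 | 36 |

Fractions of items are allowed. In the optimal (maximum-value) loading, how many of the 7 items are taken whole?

4

Greedy by value/weight ratio, highest first.
Ratios (sorted): F 11.22, A 8.48, G 6.00, B 5.44, C 5.19, E 3.59, D 2.13
take F (23 @ 258); take A (33 @ 280); take G (6 @ 36); take B (16 @ 87); take 1/21 of C → 5.19. Capacity used 79/79.
4 item(s) taken whole; one partial (take 1/21 of C).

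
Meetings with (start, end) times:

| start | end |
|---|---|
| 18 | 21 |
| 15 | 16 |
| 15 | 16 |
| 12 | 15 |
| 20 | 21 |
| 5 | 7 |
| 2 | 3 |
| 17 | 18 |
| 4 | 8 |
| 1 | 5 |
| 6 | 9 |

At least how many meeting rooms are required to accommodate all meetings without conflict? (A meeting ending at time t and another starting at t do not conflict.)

starts: [1, 2, 4, 5, 6, 12, 15, 15, 17, 18, 20]
ends:   [3, 5, 7, 8, 9, 15, 16, 16, 18, 21, 21]
s1→1 s2→2 e3→1 s4→2 e5→1 s5→2 s6→3  — peak 3.

3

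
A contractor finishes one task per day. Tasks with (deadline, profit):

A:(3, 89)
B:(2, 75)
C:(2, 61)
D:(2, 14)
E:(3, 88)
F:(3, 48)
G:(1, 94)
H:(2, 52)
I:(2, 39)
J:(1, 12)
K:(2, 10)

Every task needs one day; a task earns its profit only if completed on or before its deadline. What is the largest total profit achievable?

271

Take jobs in profit order; each goes to the latest open slot no later than its deadline.
By profit: G(d1,94), A(d3,89), E(d3,88), B(d2,75), C(d2,61), H(d2,52), F(d3,48), I(d2,39), D(d2,14), J(d1,12), K(d2,10)
G→slot 1; A→slot 3; E→slot 2; B skipped; C skipped; H skipped; F skipped; I skipped; D skipped; J skipped; K skipped.
Profit = 94 + 88 + 89 = 271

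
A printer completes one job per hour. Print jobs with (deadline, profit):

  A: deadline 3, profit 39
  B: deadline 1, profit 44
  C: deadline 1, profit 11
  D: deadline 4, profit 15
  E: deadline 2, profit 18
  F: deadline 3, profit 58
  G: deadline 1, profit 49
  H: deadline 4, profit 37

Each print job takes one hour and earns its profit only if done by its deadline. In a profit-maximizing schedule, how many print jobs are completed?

4

Profit order: F=58 G=49 B=44 A=39 H=37 E=18 D=15 C=11
Assign: F→slot 3, G→slot 1, B skipped, A→slot 2, H→slot 4, E skipped, D skipped, C skipped.
Slots: [1:G] [2:A] [3:F] [4:H]
4 of 8 scheduled.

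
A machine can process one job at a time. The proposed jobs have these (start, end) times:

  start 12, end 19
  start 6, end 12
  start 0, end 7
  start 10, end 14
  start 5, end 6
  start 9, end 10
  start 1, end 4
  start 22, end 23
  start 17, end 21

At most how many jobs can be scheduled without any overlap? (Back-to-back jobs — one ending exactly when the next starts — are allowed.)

6

By end time: (1,4), (5,6), (0,7), (9,10), (6,12), (10,14), (12,19), (17,21), (22,23).
Pick (1,4); next start ≥ 4 → (5,6); next start ≥ 6 → (9,10); next start ≥ 10 → (10,14); next start ≥ 14 → (17,21); next start ≥ 21 → (22,23).
Selected 6 jobs.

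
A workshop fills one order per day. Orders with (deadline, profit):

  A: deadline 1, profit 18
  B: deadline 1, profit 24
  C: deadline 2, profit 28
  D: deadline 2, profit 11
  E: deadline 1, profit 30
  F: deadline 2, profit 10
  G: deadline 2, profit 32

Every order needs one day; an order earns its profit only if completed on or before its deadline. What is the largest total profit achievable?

Profit order: G=32 E=30 C=28 B=24 A=18 D=11 F=10
Assign: G→slot 2, E→slot 1, C skipped, B skipped, A skipped, D skipped, F skipped.
Slots: [1:E] [2:G]
Profit = 30 + 32 = 62

62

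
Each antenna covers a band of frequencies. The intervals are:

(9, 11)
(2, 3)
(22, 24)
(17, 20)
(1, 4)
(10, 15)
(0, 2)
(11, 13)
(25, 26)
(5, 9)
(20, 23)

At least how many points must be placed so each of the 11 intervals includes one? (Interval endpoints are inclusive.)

By right end: [0,2]  [2,3]  [1,4]  [5,9]  [9,11]  [11,13]  [10,15]  [17,20]  [20,23]  [22,24]  [25,26]
[0,2] uncovered → point at 2; [5,9] uncovered → point at 9; [11,13] uncovered → point at 13; [17,20] uncovered → point at 20; [22,24] uncovered → point at 24; [25,26] uncovered → point at 26.
Points: 2, 9, 13, 20, 24, 26 (6 total).

6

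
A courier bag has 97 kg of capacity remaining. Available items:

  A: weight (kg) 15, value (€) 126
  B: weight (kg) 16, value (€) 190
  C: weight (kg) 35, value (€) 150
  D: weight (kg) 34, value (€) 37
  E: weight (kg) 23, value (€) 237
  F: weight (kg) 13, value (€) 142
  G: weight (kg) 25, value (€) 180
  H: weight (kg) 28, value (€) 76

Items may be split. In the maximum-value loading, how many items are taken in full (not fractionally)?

5

Greedy by value/weight ratio, highest first.
Order: B (190/16=11.88) > F (142/13=10.92) > E (237/23=10.30) > A (126/15=8.40) > G (180/25=7.20) > C (150/35=4.29) > H (76/28=2.71) > D (37/34=1.09)
Fill: take B (16 @ 190) → take F (13 @ 142) → take E (23 @ 237) → take A (15 @ 126) → take G (25 @ 180) → take 5/35 of C → 21.43; 97/97 used.
5 item(s) taken whole; one partial (take 5/35 of C).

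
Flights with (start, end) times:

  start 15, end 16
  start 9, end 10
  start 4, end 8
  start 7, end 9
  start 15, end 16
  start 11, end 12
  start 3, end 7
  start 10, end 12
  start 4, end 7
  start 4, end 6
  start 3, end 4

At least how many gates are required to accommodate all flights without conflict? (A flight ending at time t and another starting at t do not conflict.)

4

Events (time:±→running): 3:+→1 3:+→2 4:-→1 4:+→2 4:+→3 4:+→4 … peak 4.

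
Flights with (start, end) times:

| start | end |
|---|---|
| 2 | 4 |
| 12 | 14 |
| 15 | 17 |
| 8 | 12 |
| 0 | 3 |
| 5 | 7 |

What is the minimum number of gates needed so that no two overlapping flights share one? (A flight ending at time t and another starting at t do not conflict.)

2

Count concurrent intervals with a sweep; the peak is the room count.
starts: [0, 2, 5, 8, 12, 15]
ends:   [3, 4, 7, 12, 14, 17]
s0→1 s2→2  — peak 2.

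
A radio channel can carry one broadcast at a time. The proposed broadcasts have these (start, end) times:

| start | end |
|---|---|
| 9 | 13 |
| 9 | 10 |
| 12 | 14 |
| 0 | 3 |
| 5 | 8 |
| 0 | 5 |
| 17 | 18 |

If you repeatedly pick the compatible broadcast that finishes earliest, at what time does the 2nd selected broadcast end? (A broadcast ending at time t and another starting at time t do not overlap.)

By end time: (0,3), (0,5), (5,8), (9,10), (9,13), (12,14), (17,18).
Pick (0,3); next start ≥ 3 → (5,8); next start ≥ 8 → (9,10); next start ≥ 10 → (12,14); next start ≥ 14 → (17,18).
Selected: (0,3) (5,8) (9,10) (12,14) (17,18)

8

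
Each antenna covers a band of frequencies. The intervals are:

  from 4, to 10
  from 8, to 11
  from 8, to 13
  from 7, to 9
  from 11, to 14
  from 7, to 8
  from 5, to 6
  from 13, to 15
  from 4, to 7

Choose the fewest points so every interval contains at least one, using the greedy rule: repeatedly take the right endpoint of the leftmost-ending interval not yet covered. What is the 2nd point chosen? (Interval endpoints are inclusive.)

Process intervals by earliest right end; each time one isn't hit yet, stab at its right endpoint.
Sorted: [5,6] [4,7] [7,8] [7,9] [4,10] [8,11] [8,13] [11,14] [13,15]
{[5,6],[4,7]} hit by 6; {[7,8],[7,9],[4,10],[8,11],[8,13]} hit by 8; {[11,14],[13,15]} hit by 14.
Points: 6, 8, 14 (3 total).

8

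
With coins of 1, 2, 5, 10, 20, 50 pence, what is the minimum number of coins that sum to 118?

6

Greedy: take as many of the largest coin as possible, then repeat with the remainder.
118 − 2×50→18 − 1×10→8 − 1×5→3 − 1×2→1 − 1×1→0
Total coins = 2 + 1 + 1 + 1 + 1 = 6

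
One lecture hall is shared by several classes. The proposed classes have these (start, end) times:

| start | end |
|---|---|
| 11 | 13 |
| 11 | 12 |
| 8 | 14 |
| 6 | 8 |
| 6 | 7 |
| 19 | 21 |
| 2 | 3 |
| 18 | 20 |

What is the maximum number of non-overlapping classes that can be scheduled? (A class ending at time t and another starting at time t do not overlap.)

4

Sort by end time and greedily take each interval whose start is ≥ the last chosen end.
Sorted by end: (2,3)  (6,7)  (6,8)  (11,12)  (11,13)  (8,14)  (18,20)  (19,21)
take (2,3); take (6,7); skip (6,8); take (11,12); skip (11,13); take (18,20); skip (19,21).
Selected 4 classes.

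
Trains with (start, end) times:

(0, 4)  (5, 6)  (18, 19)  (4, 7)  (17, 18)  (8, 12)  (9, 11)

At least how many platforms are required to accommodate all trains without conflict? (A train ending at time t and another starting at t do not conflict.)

2

The answer is the maximum number of intervals overlapping at any instant.
Events (time:±→running): 0:+→1 4:-→0 4:+→1 5:+→2 … peak 2.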